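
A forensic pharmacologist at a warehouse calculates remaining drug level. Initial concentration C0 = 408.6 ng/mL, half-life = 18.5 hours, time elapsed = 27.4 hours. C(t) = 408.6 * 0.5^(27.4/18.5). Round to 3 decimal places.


Drug concentration decay:
Number of half-lives = t / t_half = 27.4 / 18.5 = 1.481081
Decay factor = 0.5^1.481081 = 0.3582203
C(t) = 408.6 * 0.3582203 = 146.369 ng/mL

146.369


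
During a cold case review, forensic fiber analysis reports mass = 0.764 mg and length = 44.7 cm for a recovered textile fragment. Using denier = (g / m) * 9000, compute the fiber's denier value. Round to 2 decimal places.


Denier calculation:
Mass in grams = 0.764 mg / 1000 = 0.000764 g
Length in meters = 44.7 cm / 100 = 0.447 m
Linear density = mass / length = 0.000764 / 0.447 = 0.00170917 g/m
Denier = (g/m) * 9000 = 0.00170917 * 9000 = 15.38

15.38


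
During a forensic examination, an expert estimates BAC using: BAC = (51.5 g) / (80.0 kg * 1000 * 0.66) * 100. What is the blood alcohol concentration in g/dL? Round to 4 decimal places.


Applying the Widmark formula:
BAC = (dose_g / (body_wt * 1000 * r)) * 100
Denominator = 80.0 * 1000 * 0.66 = 52800
BAC = (51.5 / 52800) * 100
BAC = 0.0975 g/dL

0.0975


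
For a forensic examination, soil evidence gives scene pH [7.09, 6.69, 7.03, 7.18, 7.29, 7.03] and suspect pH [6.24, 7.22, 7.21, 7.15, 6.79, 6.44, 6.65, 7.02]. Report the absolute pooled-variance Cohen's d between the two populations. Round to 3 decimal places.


Pooled-variance Cohen's d for soil pH comparison:
Scene mean = 42.31 / 6 = 7.051667
Suspect mean = 54.72 / 8 = 6.84
Scene sample variance s_s^2 = 0.041297
Suspect sample variance s_c^2 = 0.138343
Pooled variance = ((n_s-1)*s_s^2 + (n_c-1)*s_c^2) / (n_s + n_c - 2) = 0.097907
Pooled SD = sqrt(0.097907) = 0.312901
Mean difference = 0.211667
|d| = |0.211667| / 0.312901 = 0.676

0.676


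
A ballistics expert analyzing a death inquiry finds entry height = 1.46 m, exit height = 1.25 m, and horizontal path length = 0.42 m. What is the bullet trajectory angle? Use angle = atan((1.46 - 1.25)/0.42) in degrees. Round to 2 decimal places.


Bullet trajectory angle:
Height difference = 1.46 - 1.25 = 0.21 m
angle = atan(0.21 / 0.42)
angle = atan(0.5)
angle = 26.57 degrees

26.57


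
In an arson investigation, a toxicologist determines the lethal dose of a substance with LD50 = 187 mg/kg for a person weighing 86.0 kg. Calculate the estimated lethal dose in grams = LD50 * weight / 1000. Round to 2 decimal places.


Lethal dose calculation:
Lethal dose = LD50 * body_weight / 1000
= 187 * 86.0 / 1000
= 16082 / 1000
= 16.08 g

16.08


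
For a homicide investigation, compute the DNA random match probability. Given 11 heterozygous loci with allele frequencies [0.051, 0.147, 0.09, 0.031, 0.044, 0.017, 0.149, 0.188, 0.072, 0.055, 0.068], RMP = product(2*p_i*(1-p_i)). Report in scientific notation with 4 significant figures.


Computing RMP for 11 loci:
Locus 1: 2 * 0.051 * 0.949 = 0.096798
Locus 2: 2 * 0.147 * 0.853 = 0.250782
Locus 3: 2 * 0.09 * 0.91 = 0.1638
Locus 4: 2 * 0.031 * 0.969 = 0.060078
Locus 5: 2 * 0.044 * 0.956 = 0.084128
Locus 6: 2 * 0.017 * 0.983 = 0.033422
Locus 7: 2 * 0.149 * 0.851 = 0.253598
Locus 8: 2 * 0.188 * 0.812 = 0.305312
Locus 9: 2 * 0.072 * 0.928 = 0.133632
Locus 10: 2 * 0.055 * 0.945 = 0.10395
Locus 11: 2 * 0.068 * 0.932 = 0.126752
RMP = 9.157e-11

9.157e-11


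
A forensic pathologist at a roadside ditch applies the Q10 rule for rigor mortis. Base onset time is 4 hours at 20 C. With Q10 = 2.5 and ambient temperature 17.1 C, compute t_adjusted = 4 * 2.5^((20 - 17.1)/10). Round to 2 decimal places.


Rigor mortis time adjustment:
Exponent = (T_ref - T_actual) / 10 = (20 - 17.1) / 10 = 0.29
Q10 factor = 2.5^0.29 = 1.30438
t_adjusted = 4 * 1.30438 = 5.22 hours

5.22


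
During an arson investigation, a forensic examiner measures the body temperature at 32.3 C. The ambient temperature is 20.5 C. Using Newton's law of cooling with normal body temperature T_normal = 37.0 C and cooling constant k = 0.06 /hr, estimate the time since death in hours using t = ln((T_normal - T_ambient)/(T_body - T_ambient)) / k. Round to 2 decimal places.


Using Newton's law of cooling:
t = ln((T_normal - T_ambient) / (T_body - T_ambient)) / k
T_normal - T_ambient = 16.5
T_body - T_ambient = 11.8
Ratio = 1.398305
ln(ratio) = 0.335261
t = 0.335261 / 0.06 = 5.59 hours

5.59


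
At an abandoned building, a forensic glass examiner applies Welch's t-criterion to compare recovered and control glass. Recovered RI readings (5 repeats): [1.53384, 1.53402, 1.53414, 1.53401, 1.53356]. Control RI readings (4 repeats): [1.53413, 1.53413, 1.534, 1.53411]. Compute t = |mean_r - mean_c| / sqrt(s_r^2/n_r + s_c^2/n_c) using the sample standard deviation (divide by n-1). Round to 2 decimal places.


Welch's t-criterion for glass RI comparison:
Recovered mean = sum / n_r = 7.66957 / 5 = 1.533914
Control mean = sum / n_c = 6.13637 / 4 = 1.5340925
Recovered sample variance s_r^2 = 5.058e-08
Control sample variance s_c^2 = 3.89167e-09
Welch SE (unpooled) = sqrt(s_r^2/n_r + s_c^2/n_c) = sqrt(1.0116e-08 + 9.72917e-10) = sqrt(1.10889e-08) = 0.000105304
|mean_r - mean_c| = 0.0001785
t = 0.0001785 / 0.000105304 = 1.70

1.70


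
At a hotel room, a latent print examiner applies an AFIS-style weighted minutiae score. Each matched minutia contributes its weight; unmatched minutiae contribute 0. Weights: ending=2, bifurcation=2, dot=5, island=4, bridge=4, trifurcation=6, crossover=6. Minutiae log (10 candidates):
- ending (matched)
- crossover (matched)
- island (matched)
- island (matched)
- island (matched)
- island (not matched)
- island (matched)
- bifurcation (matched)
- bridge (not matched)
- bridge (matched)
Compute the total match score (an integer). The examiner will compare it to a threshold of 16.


Weighted minutiae match score:
  ending: matched, +2 (running total 2)
  crossover: matched, +6 (running total 8)
  island: matched, +4 (running total 12)
  island: matched, +4 (running total 16)
  island: matched, +4 (running total 20)
  island: not matched, +0
  island: matched, +4 (running total 24)
  bifurcation: matched, +2 (running total 26)
  bridge: not matched, +0
  bridge: matched, +4 (running total 30)
Total score = 30
Threshold = 16; verdict = identification

30


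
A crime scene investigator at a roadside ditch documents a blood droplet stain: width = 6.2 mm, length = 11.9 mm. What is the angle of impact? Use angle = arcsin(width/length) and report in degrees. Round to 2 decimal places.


Blood spatter impact angle calculation:
width / length = 6.2 / 11.9 = 0.521008
angle = arcsin(0.521008)
angle = 31.40 degrees

31.40


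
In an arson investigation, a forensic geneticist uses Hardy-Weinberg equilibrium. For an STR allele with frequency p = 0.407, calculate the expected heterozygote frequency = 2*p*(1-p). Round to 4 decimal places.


Hardy-Weinberg heterozygote frequency:
q = 1 - p = 1 - 0.407 = 0.593
2pq = 2 * 0.407 * 0.593 = 0.4827

0.4827


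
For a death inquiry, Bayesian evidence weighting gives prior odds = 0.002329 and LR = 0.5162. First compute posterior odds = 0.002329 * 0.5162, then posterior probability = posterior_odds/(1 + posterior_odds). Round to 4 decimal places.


Bayesian evidence evaluation:
Posterior odds = prior_odds * LR = 0.002329 * 0.5162 = 0.00120223
Posterior probability = posterior_odds / (1 + posterior_odds)
= 0.00120223 / (1 + 0.00120223)
= 0.00120223 / 1.00120223
= 0.0012

0.0012


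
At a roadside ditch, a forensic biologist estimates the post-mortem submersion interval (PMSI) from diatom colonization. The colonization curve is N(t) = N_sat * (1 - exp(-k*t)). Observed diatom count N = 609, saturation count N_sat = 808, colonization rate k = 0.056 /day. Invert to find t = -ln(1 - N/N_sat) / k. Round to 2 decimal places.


PMSI from diatom colonization curve:
N / N_sat = 609 / 808 = 0.753713
1 - N/N_sat = 0.246287
ln(1 - N/N_sat) = -1.401258
t = -ln(1 - N/N_sat) / k = -(-1.401258) / 0.056 = 25.02 days

25.02


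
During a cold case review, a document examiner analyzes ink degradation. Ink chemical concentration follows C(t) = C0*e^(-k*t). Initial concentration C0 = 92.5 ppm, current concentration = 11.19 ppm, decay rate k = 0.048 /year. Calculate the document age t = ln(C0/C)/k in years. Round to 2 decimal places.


Document age estimation:
C0/C = 92.5 / 11.19 = 8.266309
ln(C0/C) = 2.112188
t = 2.112188 / 0.048 = 44.00 years

44.00


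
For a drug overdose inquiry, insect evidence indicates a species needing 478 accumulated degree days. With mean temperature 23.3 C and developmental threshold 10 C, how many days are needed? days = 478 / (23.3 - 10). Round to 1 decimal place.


Insect development time:
Effective temperature = avg_temp - T_base = 23.3 - 10 = 13.3 C
Days = ADD / effective_temp = 478 / 13.3 = 35.9 days

35.9


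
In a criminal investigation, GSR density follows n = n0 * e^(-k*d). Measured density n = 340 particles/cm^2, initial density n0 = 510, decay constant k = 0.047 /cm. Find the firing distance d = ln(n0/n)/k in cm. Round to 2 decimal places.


GSR distance calculation:
n0/n = 510 / 340 = 1.5
ln(n0/n) = 0.405465
d = 0.405465 / 0.047 = 8.63 cm

8.63


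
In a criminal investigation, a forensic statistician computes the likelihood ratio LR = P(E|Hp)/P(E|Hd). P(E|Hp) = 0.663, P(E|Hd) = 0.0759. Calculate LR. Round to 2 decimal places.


Likelihood ratio calculation:
LR = P(E|Hp) / P(E|Hd)
LR = 0.663 / 0.0759
LR = 8.74

8.74


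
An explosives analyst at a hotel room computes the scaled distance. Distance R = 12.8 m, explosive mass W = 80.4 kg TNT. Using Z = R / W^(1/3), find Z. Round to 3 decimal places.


Scaled distance calculation:
W^(1/3) = 80.4^(1/3) = 4.316039
Z = R / W^(1/3) = 12.8 / 4.316039
Z = 2.966 m/kg^(1/3)

2.966


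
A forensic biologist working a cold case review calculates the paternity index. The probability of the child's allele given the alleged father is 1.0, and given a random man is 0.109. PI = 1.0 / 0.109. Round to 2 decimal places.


Paternity Index calculation:
PI = P(allele|father) / P(allele|random)
PI = 1.0 / 0.109
PI = 9.17

9.17


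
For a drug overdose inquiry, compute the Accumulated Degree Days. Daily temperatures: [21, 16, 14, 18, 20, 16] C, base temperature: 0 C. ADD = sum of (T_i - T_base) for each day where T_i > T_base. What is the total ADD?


Computing ADD day by day:
Day 1: max(0, 21 - 0) = 21
Day 2: max(0, 16 - 0) = 16
Day 3: max(0, 14 - 0) = 14
Day 4: max(0, 18 - 0) = 18
Day 5: max(0, 20 - 0) = 20
Day 6: max(0, 16 - 0) = 16
Total ADD = 105

105


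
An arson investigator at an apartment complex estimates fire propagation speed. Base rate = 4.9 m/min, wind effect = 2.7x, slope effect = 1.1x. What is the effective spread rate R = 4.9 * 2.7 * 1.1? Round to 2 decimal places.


Fire spread rate calculation:
R = R0 * wind_factor * slope_factor
= 4.9 * 2.7 * 1.1
= 13.23 * 1.1
= 14.55 m/min

14.55


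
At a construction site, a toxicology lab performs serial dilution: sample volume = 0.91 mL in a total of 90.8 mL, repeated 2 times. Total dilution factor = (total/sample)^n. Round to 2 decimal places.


Dilution factor calculation:
Single dilution = V_total / V_sample = 90.8 / 0.91 ≈ 99.78022
Number of dilutions = 2
Total DF = (90.8 / 0.91)^2 (full precision, rounded at the end) = 9956.09

9956.09


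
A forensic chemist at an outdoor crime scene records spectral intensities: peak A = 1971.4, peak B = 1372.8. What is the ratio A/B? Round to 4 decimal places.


Spectral peak ratio:
Peak A = 1971.4 counts
Peak B = 1372.8 counts
Ratio = 1971.4 / 1372.8 = 1.4360

1.4360


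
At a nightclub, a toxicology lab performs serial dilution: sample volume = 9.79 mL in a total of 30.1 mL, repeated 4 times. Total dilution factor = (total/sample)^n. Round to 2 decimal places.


Dilution factor calculation:
Single dilution = V_total / V_sample = 30.1 / 9.79 ≈ 3.074566
Number of dilutions = 4
Total DF = (30.1 / 9.79)^4 (full precision, rounded at the end) = 89.36

89.36


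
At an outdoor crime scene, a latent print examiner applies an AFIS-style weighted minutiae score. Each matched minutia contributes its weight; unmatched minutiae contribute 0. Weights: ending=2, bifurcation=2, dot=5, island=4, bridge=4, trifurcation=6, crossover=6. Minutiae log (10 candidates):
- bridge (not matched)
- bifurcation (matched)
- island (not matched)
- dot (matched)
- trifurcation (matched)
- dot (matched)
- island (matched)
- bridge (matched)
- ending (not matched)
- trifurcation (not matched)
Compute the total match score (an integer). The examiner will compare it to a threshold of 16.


Weighted minutiae match score:
  bridge: not matched, +0
  bifurcation: matched, +2 (running total 2)
  island: not matched, +0
  dot: matched, +5 (running total 7)
  trifurcation: matched, +6 (running total 13)
  dot: matched, +5 (running total 18)
  island: matched, +4 (running total 22)
  bridge: matched, +4 (running total 26)
  ending: not matched, +0
  trifurcation: not matched, +0
Total score = 26
Threshold = 16; verdict = identification

26


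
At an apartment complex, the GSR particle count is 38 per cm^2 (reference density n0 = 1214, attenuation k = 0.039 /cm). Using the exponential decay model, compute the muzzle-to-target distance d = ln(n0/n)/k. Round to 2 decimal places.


GSR distance calculation:
n0/n = 1214 / 38 = 31.947368
ln(n0/n) = 3.46409
d = 3.46409 / 0.039 = 88.82 cm

88.82


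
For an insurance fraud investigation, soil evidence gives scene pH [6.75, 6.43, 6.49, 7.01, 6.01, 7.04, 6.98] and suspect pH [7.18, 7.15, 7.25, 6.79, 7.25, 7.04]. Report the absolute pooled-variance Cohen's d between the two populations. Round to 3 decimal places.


Pooled-variance Cohen's d for soil pH comparison:
Scene mean = 46.71 / 7 = 6.672857
Suspect mean = 42.66 / 6 = 7.11
Scene sample variance s_s^2 = 0.146757
Suspect sample variance s_c^2 = 0.0306
Pooled variance = ((n_s-1)*s_s^2 + (n_c-1)*s_c^2) / (n_s + n_c - 2) = 0.093958
Pooled SD = sqrt(0.093958) = 0.306526
Mean difference = -0.437143
|d| = |-0.437143| / 0.306526 = 1.426

1.426


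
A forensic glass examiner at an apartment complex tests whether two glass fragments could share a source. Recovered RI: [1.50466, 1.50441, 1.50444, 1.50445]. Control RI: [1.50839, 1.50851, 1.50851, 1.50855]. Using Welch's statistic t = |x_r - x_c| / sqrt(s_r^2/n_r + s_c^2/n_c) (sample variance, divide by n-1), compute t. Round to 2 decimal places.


Welch's t-criterion for glass RI comparison:
Recovered mean = sum / n_r = 6.01796 / 4 = 1.50449
Control mean = sum / n_c = 6.03396 / 4 = 1.50849
Recovered sample variance s_r^2 = 1.31333e-08
Control sample variance s_c^2 = 4.8e-09
Welch SE (unpooled) = sqrt(s_r^2/n_r + s_c^2/n_c) = sqrt(3.28333e-09 + 1.2e-09) = sqrt(4.48333e-09) = 6.69577e-05
|mean_r - mean_c| = 0.004
t = 0.004 / 6.69577e-05 = 59.74

59.74


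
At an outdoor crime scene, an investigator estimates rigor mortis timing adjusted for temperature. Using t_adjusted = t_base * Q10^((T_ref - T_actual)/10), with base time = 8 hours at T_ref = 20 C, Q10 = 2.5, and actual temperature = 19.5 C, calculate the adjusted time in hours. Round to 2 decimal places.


Rigor mortis time adjustment:
Exponent = (T_ref - T_actual) / 10 = (20 - 19.5) / 10 = 0.05
Q10 factor = 2.5^0.05 = 1.04688
t_adjusted = 8 * 1.04688 = 8.38 hours

8.38


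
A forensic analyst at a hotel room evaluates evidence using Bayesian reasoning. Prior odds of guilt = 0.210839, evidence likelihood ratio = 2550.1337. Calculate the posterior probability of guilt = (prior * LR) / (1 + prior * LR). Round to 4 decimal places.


Bayesian evidence evaluation:
Posterior odds = prior_odds * LR = 0.210839 * 2550.1337 = 537.6676
Posterior probability = posterior_odds / (1 + posterior_odds)
= 537.6676 / (1 + 537.6676)
= 537.6676 / 538.6676
= 0.9981

0.9981


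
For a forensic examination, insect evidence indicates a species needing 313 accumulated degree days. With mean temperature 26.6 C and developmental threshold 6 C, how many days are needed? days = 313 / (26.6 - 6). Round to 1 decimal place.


Insect development time:
Effective temperature = avg_temp - T_base = 26.6 - 6 = 20.6 C
Days = ADD / effective_temp = 313 / 20.6 = 15.2 days

15.2


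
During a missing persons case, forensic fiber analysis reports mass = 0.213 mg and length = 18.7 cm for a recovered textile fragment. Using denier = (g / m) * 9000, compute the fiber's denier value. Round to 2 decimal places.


Denier calculation:
Mass in grams = 0.213 mg / 1000 = 0.000213 g
Length in meters = 18.7 cm / 100 = 0.187 m
Linear density = mass / length = 0.000213 / 0.187 = 0.00113904 g/m
Denier = (g/m) * 9000 = 0.00113904 * 9000 = 10.25

10.25


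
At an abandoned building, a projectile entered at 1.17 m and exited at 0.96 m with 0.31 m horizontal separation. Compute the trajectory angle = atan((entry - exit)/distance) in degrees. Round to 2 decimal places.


Bullet trajectory angle:
Height difference = 1.17 - 0.96 = 0.21 m
angle = atan(0.21 / 0.31)
angle = atan(0.677419)
angle = 34.11 degrees

34.11


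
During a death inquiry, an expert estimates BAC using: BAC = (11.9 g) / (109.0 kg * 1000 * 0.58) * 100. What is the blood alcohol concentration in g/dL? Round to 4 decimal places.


Applying the Widmark formula:
BAC = (dose_g / (body_wt * 1000 * r)) * 100
Denominator = 109.0 * 1000 * 0.58 = 63220
BAC = (11.9 / 63220) * 100
BAC = 0.0188 g/dL

0.0188


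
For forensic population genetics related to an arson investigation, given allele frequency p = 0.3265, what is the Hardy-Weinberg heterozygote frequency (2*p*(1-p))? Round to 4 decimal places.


Hardy-Weinberg heterozygote frequency:
q = 1 - p = 1 - 0.3265 = 0.6735
2pq = 2 * 0.3265 * 0.6735 = 0.4398

0.4398


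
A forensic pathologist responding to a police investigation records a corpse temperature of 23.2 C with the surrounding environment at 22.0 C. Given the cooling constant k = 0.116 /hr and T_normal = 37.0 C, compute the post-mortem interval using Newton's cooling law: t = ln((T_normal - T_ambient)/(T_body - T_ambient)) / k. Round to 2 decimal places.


Using Newton's law of cooling:
t = ln((T_normal - T_ambient) / (T_body - T_ambient)) / k
T_normal - T_ambient = 15.0
T_body - T_ambient = 1.2
Ratio = 12.5
ln(ratio) = 2.525729
t = 2.525729 / 0.116 = 21.77 hours

21.77


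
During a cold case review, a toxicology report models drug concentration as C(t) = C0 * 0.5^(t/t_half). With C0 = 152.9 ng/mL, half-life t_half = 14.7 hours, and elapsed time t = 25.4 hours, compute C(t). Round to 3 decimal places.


Drug concentration decay:
Number of half-lives = t / t_half = 25.4 / 14.7 = 1.727891
Decay factor = 0.5^1.727891 = 0.30189296
C(t) = 152.9 * 0.30189296 = 46.159 ng/mL

46.159


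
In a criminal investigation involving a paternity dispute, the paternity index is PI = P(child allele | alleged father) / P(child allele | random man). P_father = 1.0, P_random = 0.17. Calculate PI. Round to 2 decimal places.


Paternity Index calculation:
PI = P(allele|father) / P(allele|random)
PI = 1.0 / 0.17
PI = 5.88

5.88


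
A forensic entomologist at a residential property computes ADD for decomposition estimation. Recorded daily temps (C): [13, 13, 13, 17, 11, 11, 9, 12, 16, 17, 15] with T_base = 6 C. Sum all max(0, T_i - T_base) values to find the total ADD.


Computing ADD day by day:
Day 1: max(0, 13 - 6) = 7
Day 2: max(0, 13 - 6) = 7
Day 3: max(0, 13 - 6) = 7
Day 4: max(0, 17 - 6) = 11
Day 5: max(0, 11 - 6) = 5
Day 6: max(0, 11 - 6) = 5
Day 7: max(0, 9 - 6) = 3
Day 8: max(0, 12 - 6) = 6
Day 9: max(0, 16 - 6) = 10
Day 10: max(0, 17 - 6) = 11
Day 11: max(0, 15 - 6) = 9
Total ADD = 81

81


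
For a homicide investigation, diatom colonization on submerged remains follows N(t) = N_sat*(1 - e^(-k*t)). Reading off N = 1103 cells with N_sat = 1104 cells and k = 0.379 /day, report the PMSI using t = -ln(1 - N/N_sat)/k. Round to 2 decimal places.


PMSI from diatom colonization curve:
N / N_sat = 1103 / 1104 = 0.999094
1 - N/N_sat = 0.000906
ln(1 - N/N_sat) = -7.006471
t = -ln(1 - N/N_sat) / k = -(-7.006471) / 0.379 = 18.49 days

18.49


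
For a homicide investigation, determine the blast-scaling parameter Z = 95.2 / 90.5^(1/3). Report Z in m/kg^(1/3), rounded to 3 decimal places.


Scaled distance calculation:
W^(1/3) = 90.5^(1/3) = 4.489688
Z = R / W^(1/3) = 95.2 / 4.489688
Z = 21.204 m/kg^(1/3)

21.204


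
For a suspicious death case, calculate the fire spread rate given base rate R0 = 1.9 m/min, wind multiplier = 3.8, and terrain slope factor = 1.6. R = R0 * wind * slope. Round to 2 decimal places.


Fire spread rate calculation:
R = R0 * wind_factor * slope_factor
= 1.9 * 3.8 * 1.6
= 7.22 * 1.6
= 11.55 m/min

11.55


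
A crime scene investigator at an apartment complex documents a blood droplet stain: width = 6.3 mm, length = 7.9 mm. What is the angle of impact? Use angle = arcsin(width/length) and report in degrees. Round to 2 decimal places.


Blood spatter impact angle calculation:
width / length = 6.3 / 7.9 = 0.797468
angle = arcsin(0.797468)
angle = 52.89 degrees

52.89


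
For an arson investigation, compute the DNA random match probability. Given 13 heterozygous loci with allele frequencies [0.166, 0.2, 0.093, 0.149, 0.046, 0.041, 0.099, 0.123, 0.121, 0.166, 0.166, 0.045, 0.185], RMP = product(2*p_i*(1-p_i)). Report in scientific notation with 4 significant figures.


Computing RMP for 13 loci:
Locus 1: 2 * 0.166 * 0.834 = 0.276888
Locus 2: 2 * 0.2 * 0.8 = 0.32
Locus 3: 2 * 0.093 * 0.907 = 0.168702
Locus 4: 2 * 0.149 * 0.851 = 0.253598
Locus 5: 2 * 0.046 * 0.954 = 0.087768
Locus 6: 2 * 0.041 * 0.959 = 0.078638
Locus 7: 2 * 0.099 * 0.901 = 0.178398
Locus 8: 2 * 0.123 * 0.877 = 0.215742
Locus 9: 2 * 0.121 * 0.879 = 0.212718
Locus 10: 2 * 0.166 * 0.834 = 0.276888
Locus 11: 2 * 0.166 * 0.834 = 0.276888
Locus 12: 2 * 0.045 * 0.955 = 0.08595
Locus 13: 2 * 0.185 * 0.815 = 0.30155
RMP = 4.256e-10

4.256e-10


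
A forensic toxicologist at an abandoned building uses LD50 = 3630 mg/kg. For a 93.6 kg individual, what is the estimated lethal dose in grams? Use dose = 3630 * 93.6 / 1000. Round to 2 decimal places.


Lethal dose calculation:
Lethal dose = LD50 * body_weight / 1000
= 3630 * 93.6 / 1000
= 339768 / 1000
= 339.77 g

339.77


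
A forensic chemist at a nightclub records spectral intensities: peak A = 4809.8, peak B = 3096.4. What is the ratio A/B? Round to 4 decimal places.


Spectral peak ratio:
Peak A = 4809.8 counts
Peak B = 3096.4 counts
Ratio = 4809.8 / 3096.4 = 1.5534

1.5534


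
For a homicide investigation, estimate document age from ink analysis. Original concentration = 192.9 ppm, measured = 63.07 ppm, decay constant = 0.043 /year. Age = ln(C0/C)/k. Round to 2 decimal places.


Document age estimation:
C0/C = 192.9 / 63.07 = 3.058506
ln(C0/C) = 1.117927
t = 1.117927 / 0.043 = 26.00 years

26.00


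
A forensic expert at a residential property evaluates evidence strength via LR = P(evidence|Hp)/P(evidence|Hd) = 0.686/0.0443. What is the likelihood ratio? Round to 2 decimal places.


Likelihood ratio calculation:
LR = P(E|Hp) / P(E|Hd)
LR = 0.686 / 0.0443
LR = 15.49

15.49


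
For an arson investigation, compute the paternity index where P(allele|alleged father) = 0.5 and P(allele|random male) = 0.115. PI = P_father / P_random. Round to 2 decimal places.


Paternity Index calculation:
PI = P(allele|father) / P(allele|random)
PI = 0.5 / 0.115
PI = 4.35

4.35


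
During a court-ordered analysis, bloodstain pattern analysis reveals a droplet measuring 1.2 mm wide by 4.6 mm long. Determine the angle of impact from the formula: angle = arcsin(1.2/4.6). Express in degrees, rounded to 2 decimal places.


Blood spatter impact angle calculation:
width / length = 1.2 / 4.6 = 0.26087
angle = arcsin(0.26087)
angle = 15.12 degrees

15.12


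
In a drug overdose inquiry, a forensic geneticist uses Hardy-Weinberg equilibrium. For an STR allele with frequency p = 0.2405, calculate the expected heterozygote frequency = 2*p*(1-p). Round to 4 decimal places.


Hardy-Weinberg heterozygote frequency:
q = 1 - p = 1 - 0.2405 = 0.7595
2pq = 2 * 0.2405 * 0.7595 = 0.3653

0.3653


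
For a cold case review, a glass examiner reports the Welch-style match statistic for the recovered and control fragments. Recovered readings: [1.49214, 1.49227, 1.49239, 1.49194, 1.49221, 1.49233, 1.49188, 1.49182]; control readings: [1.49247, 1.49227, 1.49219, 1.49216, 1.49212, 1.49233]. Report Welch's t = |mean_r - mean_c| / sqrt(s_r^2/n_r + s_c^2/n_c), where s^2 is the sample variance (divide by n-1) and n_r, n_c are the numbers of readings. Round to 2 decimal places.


Welch's t-criterion for glass RI comparison:
Recovered mean = sum / n_r = 11.93698 / 8 = 1.4921225
Control mean = sum / n_c = 8.95354 / 6 = 1.4922567
Recovered sample variance s_r^2 = 4.685e-08
Control sample variance s_c^2 = 1.67067e-08
Welch SE (unpooled) = sqrt(s_r^2/n_r + s_c^2/n_c) = sqrt(5.85625e-09 + 2.78444e-09) = sqrt(8.64069e-09) = 9.29553e-05
|mean_r - mean_c| = 0.000134167
t = 0.000134167 / 9.29553e-05 = 1.44

1.44


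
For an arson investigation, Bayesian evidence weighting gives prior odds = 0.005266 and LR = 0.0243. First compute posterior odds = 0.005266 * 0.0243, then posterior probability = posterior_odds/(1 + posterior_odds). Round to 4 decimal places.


Bayesian evidence evaluation:
Posterior odds = prior_odds * LR = 0.005266 * 0.0243 = 0.0001279638
Posterior probability = posterior_odds / (1 + posterior_odds)
= 0.0001279638 / (1 + 0.0001279638)
= 0.0001279638 / 1.0001279638
= 0.0001

0.0001


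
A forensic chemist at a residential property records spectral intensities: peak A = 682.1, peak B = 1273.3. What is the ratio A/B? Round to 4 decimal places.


Spectral peak ratio:
Peak A = 682.1 counts
Peak B = 1273.3 counts
Ratio = 682.1 / 1273.3 = 0.5357

0.5357


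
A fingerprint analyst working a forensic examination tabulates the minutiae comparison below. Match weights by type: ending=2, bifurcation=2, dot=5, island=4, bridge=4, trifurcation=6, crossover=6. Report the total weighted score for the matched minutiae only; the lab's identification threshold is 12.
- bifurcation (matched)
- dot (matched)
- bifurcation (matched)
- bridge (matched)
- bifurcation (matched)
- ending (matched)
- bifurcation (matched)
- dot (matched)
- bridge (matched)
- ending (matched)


Weighted minutiae match score:
  bifurcation: matched, +2 (running total 2)
  dot: matched, +5 (running total 7)
  bifurcation: matched, +2 (running total 9)
  bridge: matched, +4 (running total 13)
  bifurcation: matched, +2 (running total 15)
  ending: matched, +2 (running total 17)
  bifurcation: matched, +2 (running total 19)
  dot: matched, +5 (running total 24)
  bridge: matched, +4 (running total 28)
  ending: matched, +2 (running total 30)
Total score = 30
Threshold = 12; verdict = identification

30


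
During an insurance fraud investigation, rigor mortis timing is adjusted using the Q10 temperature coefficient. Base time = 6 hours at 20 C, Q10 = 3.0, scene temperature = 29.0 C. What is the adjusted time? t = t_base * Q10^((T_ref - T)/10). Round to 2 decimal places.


Rigor mortis time adjustment:
Exponent = (T_ref - T_actual) / 10 = (20 - 29.0) / 10 = -0.9
Q10 factor = 3.0^-0.9 = 0.37204
t_adjusted = 6 * 0.37204 = 2.23 hours

2.23


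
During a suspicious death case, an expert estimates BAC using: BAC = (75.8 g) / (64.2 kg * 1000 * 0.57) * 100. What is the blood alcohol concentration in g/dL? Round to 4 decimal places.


Applying the Widmark formula:
BAC = (dose_g / (body_wt * 1000 * r)) * 100
Denominator = 64.2 * 1000 * 0.57 = 36594
BAC = (75.8 / 36594) * 100
BAC = 0.2071 g/dL

0.2071


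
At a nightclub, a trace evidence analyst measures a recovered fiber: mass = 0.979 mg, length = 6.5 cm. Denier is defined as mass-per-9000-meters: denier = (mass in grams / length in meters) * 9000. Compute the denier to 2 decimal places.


Denier calculation:
Mass in grams = 0.979 mg / 1000 = 0.000979 g
Length in meters = 6.5 cm / 100 = 0.065 m
Linear density = mass / length = 0.000979 / 0.065 = 0.01506154 g/m
Denier = (g/m) * 9000 = 0.01506154 * 9000 = 135.55

135.55


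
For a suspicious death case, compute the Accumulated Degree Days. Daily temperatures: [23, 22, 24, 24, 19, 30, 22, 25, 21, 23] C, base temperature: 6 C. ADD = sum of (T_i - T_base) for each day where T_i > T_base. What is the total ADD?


Computing ADD day by day:
Day 1: max(0, 23 - 6) = 17
Day 2: max(0, 22 - 6) = 16
Day 3: max(0, 24 - 6) = 18
Day 4: max(0, 24 - 6) = 18
Day 5: max(0, 19 - 6) = 13
Day 6: max(0, 30 - 6) = 24
Day 7: max(0, 22 - 6) = 16
Day 8: max(0, 25 - 6) = 19
Day 9: max(0, 21 - 6) = 15
Day 10: max(0, 23 - 6) = 17
Total ADD = 173

173


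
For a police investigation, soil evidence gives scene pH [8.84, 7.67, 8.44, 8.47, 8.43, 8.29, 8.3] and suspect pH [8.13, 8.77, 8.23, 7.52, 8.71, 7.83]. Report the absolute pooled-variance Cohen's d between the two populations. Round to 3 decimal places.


Pooled-variance Cohen's d for soil pH comparison:
Scene mean = 58.44 / 7 = 8.348571
Suspect mean = 49.19 / 6 = 8.198333
Scene sample variance s_s^2 = 0.122914
Suspect sample variance s_c^2 = 0.238017
Pooled variance = ((n_s-1)*s_s^2 + (n_c-1)*s_c^2) / (n_s + n_c - 2) = 0.175234
Pooled SD = sqrt(0.175234) = 0.41861
Mean difference = 0.150238
|d| = |0.150238| / 0.41861 = 0.359

0.359


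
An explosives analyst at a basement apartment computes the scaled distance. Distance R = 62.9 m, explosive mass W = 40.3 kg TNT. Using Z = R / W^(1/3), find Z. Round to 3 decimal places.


Scaled distance calculation:
W^(1/3) = 40.3^(1/3) = 3.42848
Z = R / W^(1/3) = 62.9 / 3.42848
Z = 18.346 m/kg^(1/3)

18.346


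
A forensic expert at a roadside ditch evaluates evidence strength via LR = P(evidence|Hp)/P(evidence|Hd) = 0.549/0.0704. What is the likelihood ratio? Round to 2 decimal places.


Likelihood ratio calculation:
LR = P(E|Hp) / P(E|Hd)
LR = 0.549 / 0.0704
LR = 7.80

7.80


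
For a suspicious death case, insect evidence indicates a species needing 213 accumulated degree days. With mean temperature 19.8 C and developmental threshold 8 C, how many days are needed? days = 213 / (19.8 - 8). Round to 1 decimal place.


Insect development time:
Effective temperature = avg_temp - T_base = 19.8 - 8 = 11.8 C
Days = ADD / effective_temp = 213 / 11.8 = 18.1 days

18.1


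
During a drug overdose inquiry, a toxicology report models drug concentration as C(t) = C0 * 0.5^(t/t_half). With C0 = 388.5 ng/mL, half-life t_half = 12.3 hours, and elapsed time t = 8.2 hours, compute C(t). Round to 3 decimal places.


Drug concentration decay:
Number of half-lives = t / t_half = 8.2 / 12.3 = 0.666667
Decay factor = 0.5^0.666667 = 0.62996038
C(t) = 388.5 * 0.62996038 = 244.740 ng/mL

244.740


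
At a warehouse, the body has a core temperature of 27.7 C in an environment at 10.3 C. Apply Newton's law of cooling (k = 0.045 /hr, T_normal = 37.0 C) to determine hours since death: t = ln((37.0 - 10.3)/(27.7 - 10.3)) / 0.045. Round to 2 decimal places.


Using Newton's law of cooling:
t = ln((T_normal - T_ambient) / (T_body - T_ambient)) / k
T_normal - T_ambient = 26.7
T_body - T_ambient = 17.4
Ratio = 1.534483
ln(ratio) = 0.428194
t = 0.428194 / 0.045 = 9.52 hours

9.52


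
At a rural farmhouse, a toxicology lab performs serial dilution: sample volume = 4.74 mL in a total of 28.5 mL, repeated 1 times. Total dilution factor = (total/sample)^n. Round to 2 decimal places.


Dilution factor calculation:
Single dilution = V_total / V_sample = 28.5 / 4.74 ≈ 6.012658
Number of dilutions = 1
Total DF = (28.5 / 4.74)^1 (full precision, rounded at the end) = 6.01

6.01


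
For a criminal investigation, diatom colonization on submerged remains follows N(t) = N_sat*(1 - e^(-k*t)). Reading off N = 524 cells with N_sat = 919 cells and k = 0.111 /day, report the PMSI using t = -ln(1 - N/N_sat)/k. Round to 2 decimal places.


PMSI from diatom colonization curve:
N / N_sat = 524 / 919 = 0.570185
1 - N/N_sat = 0.429815
ln(1 - N/N_sat) = -0.8444
t = -ln(1 - N/N_sat) / k = -(-0.8444) / 0.111 = 7.61 days

7.61


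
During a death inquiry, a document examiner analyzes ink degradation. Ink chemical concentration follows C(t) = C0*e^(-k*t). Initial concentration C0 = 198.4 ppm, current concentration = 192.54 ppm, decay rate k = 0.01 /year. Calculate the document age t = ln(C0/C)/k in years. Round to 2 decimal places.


Document age estimation:
C0/C = 198.4 / 192.54 = 1.030435
ln(C0/C) = 0.029981
t = 0.029981 / 0.01 = 3.00 years

3.00


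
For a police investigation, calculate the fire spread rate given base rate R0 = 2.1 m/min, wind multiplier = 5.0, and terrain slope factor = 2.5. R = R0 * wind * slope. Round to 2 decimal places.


Fire spread rate calculation:
R = R0 * wind_factor * slope_factor
= 2.1 * 5.0 * 2.5
= 10.5 * 2.5
= 26.25 m/min

26.25


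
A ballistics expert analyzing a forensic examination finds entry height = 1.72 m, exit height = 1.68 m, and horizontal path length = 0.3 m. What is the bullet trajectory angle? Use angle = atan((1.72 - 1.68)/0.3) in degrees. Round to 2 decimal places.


Bullet trajectory angle:
Height difference = 1.72 - 1.68 = 0.04 m
angle = atan(0.04 / 0.3)
angle = atan(0.133333)
angle = 7.59 degrees

7.59


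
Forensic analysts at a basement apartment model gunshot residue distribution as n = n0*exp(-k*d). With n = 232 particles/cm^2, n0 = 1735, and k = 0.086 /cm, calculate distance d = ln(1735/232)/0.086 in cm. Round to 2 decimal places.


GSR distance calculation:
n0/n = 1735 / 232 = 7.478448
ln(n0/n) = 2.012025
d = 2.012025 / 0.086 = 23.40 cm

23.40


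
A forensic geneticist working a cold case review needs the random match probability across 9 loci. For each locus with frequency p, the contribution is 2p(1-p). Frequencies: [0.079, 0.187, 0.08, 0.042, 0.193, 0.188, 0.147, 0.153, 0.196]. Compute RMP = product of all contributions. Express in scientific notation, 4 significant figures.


Computing RMP for 9 loci:
Locus 1: 2 * 0.079 * 0.921 = 0.145518
Locus 2: 2 * 0.187 * 0.813 = 0.304062
Locus 3: 2 * 0.08 * 0.92 = 0.1472
Locus 4: 2 * 0.042 * 0.958 = 0.080472
Locus 5: 2 * 0.193 * 0.807 = 0.311502
Locus 6: 2 * 0.188 * 0.812 = 0.305312
Locus 7: 2 * 0.147 * 0.853 = 0.250782
Locus 8: 2 * 0.153 * 0.847 = 0.259182
Locus 9: 2 * 0.196 * 0.804 = 0.315168
RMP = 1.021e-06

1.021e-06


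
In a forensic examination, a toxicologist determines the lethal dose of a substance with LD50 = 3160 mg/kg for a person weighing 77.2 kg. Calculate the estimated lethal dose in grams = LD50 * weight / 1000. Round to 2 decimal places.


Lethal dose calculation:
Lethal dose = LD50 * body_weight / 1000
= 3160 * 77.2 / 1000
= 243952 / 1000
= 243.95 g

243.95


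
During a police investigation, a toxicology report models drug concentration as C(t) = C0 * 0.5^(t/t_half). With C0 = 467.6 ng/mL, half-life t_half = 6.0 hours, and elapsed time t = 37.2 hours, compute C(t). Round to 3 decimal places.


Drug concentration decay:
Number of half-lives = t / t_half = 37.2 / 6.0 = 6.2
Decay factor = 0.5^6.2 = 0.01360235
C(t) = 467.6 * 0.01360235 = 6.360 ng/mL

6.360


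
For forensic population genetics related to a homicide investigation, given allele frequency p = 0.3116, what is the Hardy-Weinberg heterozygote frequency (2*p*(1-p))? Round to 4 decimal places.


Hardy-Weinberg heterozygote frequency:
q = 1 - p = 1 - 0.3116 = 0.6884
2pq = 2 * 0.3116 * 0.6884 = 0.4290

0.4290


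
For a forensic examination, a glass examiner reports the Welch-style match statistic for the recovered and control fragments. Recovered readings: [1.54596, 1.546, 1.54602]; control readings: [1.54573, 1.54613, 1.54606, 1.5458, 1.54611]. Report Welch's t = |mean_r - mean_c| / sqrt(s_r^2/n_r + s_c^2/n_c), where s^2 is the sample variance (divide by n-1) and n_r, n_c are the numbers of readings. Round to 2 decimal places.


Welch's t-criterion for glass RI comparison:
Recovered mean = sum / n_r = 4.63798 / 3 = 1.5459933
Control mean = sum / n_c = 7.72983 / 5 = 1.545966
Recovered sample variance s_r^2 = 9.33333e-10
Control sample variance s_c^2 = 3.493e-08
Welch SE (unpooled) = sqrt(s_r^2/n_r + s_c^2/n_c) = sqrt(3.11111e-10 + 6.986e-09) = sqrt(7.29711e-09) = 8.54231e-05
|mean_r - mean_c| = 2.73333e-05
t = 2.73333e-05 / 8.54231e-05 = 0.32

0.32


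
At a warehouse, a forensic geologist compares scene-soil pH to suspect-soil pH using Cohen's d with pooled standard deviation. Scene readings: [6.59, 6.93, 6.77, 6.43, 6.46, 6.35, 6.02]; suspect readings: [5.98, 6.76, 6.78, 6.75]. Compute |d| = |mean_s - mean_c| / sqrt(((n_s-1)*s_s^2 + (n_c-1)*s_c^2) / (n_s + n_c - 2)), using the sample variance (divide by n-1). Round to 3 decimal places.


Pooled-variance Cohen's d for soil pH comparison:
Scene mean = 45.55 / 7 = 6.507143
Suspect mean = 26.27 / 4 = 6.5675
Scene sample variance s_s^2 = 0.08749
Suspect sample variance s_c^2 = 0.153558
Pooled variance = ((n_s-1)*s_s^2 + (n_c-1)*s_c^2) / (n_s + n_c - 2) = 0.109513
Pooled SD = sqrt(0.109513) = 0.330927
Mean difference = -0.060357
|d| = |-0.060357| / 0.330927 = 0.182

0.182


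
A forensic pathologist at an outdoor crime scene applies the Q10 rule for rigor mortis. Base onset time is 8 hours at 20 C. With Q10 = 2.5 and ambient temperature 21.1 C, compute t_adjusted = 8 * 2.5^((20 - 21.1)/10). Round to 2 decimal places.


Rigor mortis time adjustment:
Exponent = (T_ref - T_actual) / 10 = (20 - 21.1) / 10 = -0.11
Q10 factor = 2.5^-0.11 = 0.90412
t_adjusted = 8 * 0.90412 = 7.23 hours

7.23


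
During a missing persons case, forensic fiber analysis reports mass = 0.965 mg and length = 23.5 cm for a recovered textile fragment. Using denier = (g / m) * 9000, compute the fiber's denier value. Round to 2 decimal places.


Denier calculation:
Mass in grams = 0.965 mg / 1000 = 0.000965 g
Length in meters = 23.5 cm / 100 = 0.235 m
Linear density = mass / length = 0.000965 / 0.235 = 0.00410638 g/m
Denier = (g/m) * 9000 = 0.00410638 * 9000 = 36.96

36.96


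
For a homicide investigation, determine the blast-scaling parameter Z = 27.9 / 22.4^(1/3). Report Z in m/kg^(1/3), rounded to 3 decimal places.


Scaled distance calculation:
W^(1/3) = 22.4^(1/3) = 2.818919
Z = R / W^(1/3) = 27.9 / 2.818919
Z = 9.897 m/kg^(1/3)

9.897


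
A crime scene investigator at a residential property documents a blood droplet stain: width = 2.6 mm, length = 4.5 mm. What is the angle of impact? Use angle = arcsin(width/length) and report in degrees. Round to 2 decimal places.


Blood spatter impact angle calculation:
width / length = 2.6 / 4.5 = 0.577778
angle = arcsin(0.577778)
angle = 35.29 degrees

35.29


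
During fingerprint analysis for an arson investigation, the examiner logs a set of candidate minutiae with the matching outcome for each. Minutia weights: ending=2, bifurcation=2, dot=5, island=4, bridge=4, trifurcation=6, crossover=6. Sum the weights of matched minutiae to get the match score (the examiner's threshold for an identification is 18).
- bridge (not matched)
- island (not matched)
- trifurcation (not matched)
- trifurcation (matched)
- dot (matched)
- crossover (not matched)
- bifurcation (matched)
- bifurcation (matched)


Weighted minutiae match score:
  bridge: not matched, +0
  island: not matched, +0
  trifurcation: not matched, +0
  trifurcation: matched, +6 (running total 6)
  dot: matched, +5 (running total 11)
  crossover: not matched, +0
  bifurcation: matched, +2 (running total 13)
  bifurcation: matched, +2 (running total 15)
Total score = 15
Threshold = 18; verdict = inconclusive

15


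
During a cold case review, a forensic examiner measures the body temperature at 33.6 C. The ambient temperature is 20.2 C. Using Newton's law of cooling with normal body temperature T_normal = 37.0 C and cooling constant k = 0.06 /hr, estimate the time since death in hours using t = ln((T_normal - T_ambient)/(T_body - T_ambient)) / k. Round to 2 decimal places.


Using Newton's law of cooling:
t = ln((T_normal - T_ambient) / (T_body - T_ambient)) / k
T_normal - T_ambient = 16.8
T_body - T_ambient = 13.4
Ratio = 1.253731
ln(ratio) = 0.226124
t = 0.226124 / 0.06 = 3.77 hours

3.77
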